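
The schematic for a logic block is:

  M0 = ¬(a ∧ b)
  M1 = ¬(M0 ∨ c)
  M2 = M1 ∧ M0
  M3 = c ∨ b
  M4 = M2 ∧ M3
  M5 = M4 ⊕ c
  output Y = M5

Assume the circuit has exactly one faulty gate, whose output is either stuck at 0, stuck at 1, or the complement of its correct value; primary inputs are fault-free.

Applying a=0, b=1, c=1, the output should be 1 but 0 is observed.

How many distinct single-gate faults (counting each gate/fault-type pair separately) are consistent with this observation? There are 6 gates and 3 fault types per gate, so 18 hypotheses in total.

8

Fault-free: M0=1, M1=0, M2=0, M3=1, M4=0, M5=1 → 1. Observed 0.
  M0: none of the 3 fault types match ✗
  M1: stuck-at-1, inverted output ✓; others ✗
  M2: stuck-at-1, inverted output ✓; others ✗
  M3: none of the 3 fault types match ✗
  M4: stuck-at-1, inverted output ✓; others ✗
  M5: stuck-at-0, inverted output ✓; others ✗
Consistent faults: {M1 stuck-at-1, M1 inverted output, M2 stuck-at-1, M2 inverted output, M4 stuck-at-1, M4 inverted output, M5 stuck-at-0, M5 inverted output} — 8 in all.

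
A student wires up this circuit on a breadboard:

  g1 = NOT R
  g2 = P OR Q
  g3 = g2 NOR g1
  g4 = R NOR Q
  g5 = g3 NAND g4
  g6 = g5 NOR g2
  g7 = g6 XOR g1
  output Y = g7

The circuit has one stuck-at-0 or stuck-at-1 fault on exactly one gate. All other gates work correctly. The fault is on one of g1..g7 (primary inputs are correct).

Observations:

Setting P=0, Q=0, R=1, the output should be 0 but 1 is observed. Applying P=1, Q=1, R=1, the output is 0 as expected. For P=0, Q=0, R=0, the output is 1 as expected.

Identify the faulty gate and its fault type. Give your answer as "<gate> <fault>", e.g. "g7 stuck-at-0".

g4 stuck-at-1

Fault-free values for test 1 (P=0, Q=0, R=1): g1=0, g2=0, g3=1, g4=0, g5=1, g6=0, g7=0, giving Y=0. Observed 1.
Test 1: faults giving observed 1 are {g1 stuck-at-1, g4 stuck-at-1, g5 stuck-at-0, g6 stuck-at-1, g7 stuck-at-1}.
Test 2 (P=1, Q=1, R=1): fault-free g1=0, g2=1, g3=0, g4=0, g5=1, g6=0, g7=0 → 0; observed 0. Eliminates g1 stuck-at-1, g6 stuck-at-1, g7 stuck-at-1.
Test 3 (P=0, Q=0, R=0): fault-free g1=1, g2=0, g3=0, g4=1, g5=1, g6=0, g7=1 → 1; observed 1. Eliminates g5 stuck-at-0.
Only g4 stuck-at-1 is consistent with every test.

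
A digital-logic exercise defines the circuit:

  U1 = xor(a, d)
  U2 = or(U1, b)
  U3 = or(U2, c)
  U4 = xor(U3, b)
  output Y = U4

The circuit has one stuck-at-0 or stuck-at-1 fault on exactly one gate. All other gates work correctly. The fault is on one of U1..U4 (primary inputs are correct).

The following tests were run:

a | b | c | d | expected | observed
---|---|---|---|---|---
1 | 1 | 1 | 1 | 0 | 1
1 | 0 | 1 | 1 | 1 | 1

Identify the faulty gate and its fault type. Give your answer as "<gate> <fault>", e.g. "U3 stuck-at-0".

U4 stuck-at-1

Fault-free values for test 1 (a=1, b=1, c=1, d=1): U1=0, U2=1, U3=1, U4=0, giving Y=0. Observed 1.
Test 1: faults giving observed 1 are {U3 stuck-at-0, U4 stuck-at-1}.
Test 2 (a=1, b=0, c=1, d=1): fault-free U1=0, U2=0, U3=1, U4=1 → 1; observed 1. Eliminates U3 stuck-at-0.
Only U4 stuck-at-1 is consistent with every test.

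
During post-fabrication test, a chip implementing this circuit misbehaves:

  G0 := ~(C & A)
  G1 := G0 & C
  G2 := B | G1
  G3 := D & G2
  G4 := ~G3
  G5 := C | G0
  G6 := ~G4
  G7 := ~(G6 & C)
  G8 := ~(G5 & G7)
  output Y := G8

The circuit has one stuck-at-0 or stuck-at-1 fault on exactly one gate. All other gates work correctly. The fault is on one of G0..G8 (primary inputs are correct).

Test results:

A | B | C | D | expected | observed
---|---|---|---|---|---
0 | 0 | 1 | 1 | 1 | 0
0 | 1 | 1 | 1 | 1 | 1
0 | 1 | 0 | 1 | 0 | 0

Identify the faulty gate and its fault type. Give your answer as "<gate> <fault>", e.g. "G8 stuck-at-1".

G1 stuck-at-0

Fault-free values for test 1 (A=0, B=0, C=1, D=1): G0=1, G1=1, G2=1, G3=1, G4=0, G5=1, G6=1, G7=0, G8=1, giving Y=1. Observed 0.
Test 1: faults giving observed 0 are {G0 stuck-at-0, G1 stuck-at-0, G2 stuck-at-0, G3 stuck-at-0, G4 stuck-at-1, G6 stuck-at-0, G7 stuck-at-1, G8 stuck-at-0}.
Test 2 (A=0, B=1, C=1, D=1): fault-free G0=1, G1=1, G2=1, G3=1, G4=0, G5=1, G6=1, G7=0, G8=1 → 1; observed 1. Eliminates G2 stuck-at-0, G3 stuck-at-0, G4 stuck-at-1, G6 stuck-at-0, G7 stuck-at-1, G8 stuck-at-0.
Test 3 (A=0, B=1, C=0, D=1): fault-free G0=1, G1=0, G2=1, G3=1, G4=0, G5=1, G6=1, G7=1, G8=0 → 0; observed 0. Eliminates G0 stuck-at-0.
Only G1 stuck-at-0 is consistent with every test.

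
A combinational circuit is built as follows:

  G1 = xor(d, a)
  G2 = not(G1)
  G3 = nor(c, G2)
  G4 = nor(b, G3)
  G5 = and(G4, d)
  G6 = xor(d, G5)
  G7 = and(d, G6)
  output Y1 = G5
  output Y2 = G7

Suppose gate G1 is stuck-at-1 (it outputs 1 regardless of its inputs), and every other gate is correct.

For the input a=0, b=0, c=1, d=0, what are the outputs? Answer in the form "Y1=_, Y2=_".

Y1=0, Y2=0

Propagate with G1 forced: G1=1 [stuck-at-1], G2=0, G3=0, G4=1, G5=0, G6=0, G7=0.
So the outputs are Y1=0, Y2=0. (Same as the fault-free value — the fault is masked on this input.)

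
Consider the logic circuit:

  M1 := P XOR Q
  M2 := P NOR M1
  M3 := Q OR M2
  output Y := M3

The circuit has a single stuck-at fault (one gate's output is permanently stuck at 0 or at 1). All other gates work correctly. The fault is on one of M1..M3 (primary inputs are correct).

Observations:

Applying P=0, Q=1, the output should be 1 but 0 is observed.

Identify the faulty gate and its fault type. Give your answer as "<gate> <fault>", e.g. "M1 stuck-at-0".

M3 stuck-at-0

Fault-free values for test 1 (P=0, Q=1): M1=1, M2=0, M3=1, giving Y=1. Observed 0.
Test 1: faults giving observed 0 are {M3 stuck-at-0}.
Only M3 stuck-at-0 is consistent with every test.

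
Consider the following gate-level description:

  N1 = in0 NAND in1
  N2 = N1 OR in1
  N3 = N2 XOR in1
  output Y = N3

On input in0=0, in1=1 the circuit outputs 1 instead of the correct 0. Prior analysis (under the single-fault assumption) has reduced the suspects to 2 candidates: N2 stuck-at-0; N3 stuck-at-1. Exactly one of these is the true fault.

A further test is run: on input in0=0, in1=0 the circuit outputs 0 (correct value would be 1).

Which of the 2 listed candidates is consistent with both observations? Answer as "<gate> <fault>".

Evaluate each candidate on input in0=0, in1=0:
  N2 stuck-at-0: N1=1, N2=0 [stuck-at-0], N3=0 → 0 — matches
  N3 stuck-at-1: N1=1, N2=1, N3=1 [stuck-at-1] → 1 — eliminated
Only N2 stuck-at-0 reproduces the observed 0.

N2 stuck-at-0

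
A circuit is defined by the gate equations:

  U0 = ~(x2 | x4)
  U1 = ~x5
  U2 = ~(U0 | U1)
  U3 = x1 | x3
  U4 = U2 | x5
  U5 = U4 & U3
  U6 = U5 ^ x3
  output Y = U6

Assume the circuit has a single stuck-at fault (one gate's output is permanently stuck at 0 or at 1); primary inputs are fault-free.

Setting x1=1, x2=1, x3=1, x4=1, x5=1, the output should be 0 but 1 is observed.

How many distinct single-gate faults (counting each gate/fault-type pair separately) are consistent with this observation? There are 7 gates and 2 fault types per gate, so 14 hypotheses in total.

Fault-free: U0=0, U1=0, U2=1, U3=1, U4=1, U5=1, U6=0 → 0. Observed 1.
  U0 stuck-at-0: output 0 ✗
  U0 stuck-at-1: output 0 ✗
  U1 stuck-at-0: output 0 ✗
  U1 stuck-at-1: output 0 ✗
  U2 stuck-at-0: output 0 ✗
  U2 stuck-at-1: output 0 ✗
  U3 stuck-at-0: output 1 ✓
  U3 stuck-at-1: output 0 ✗
  U4 stuck-at-0: output 1 ✓
  U4 stuck-at-1: output 0 ✗
  U5 stuck-at-0: output 1 ✓
  U5 stuck-at-1: output 0 ✗
  U6 stuck-at-0: output 0 ✗
  U6 stuck-at-1: output 1 ✓
Consistent faults: {U3 stuck-at-0, U4 stuck-at-0, U5 stuck-at-0, U6 stuck-at-1} — 4 in all.

4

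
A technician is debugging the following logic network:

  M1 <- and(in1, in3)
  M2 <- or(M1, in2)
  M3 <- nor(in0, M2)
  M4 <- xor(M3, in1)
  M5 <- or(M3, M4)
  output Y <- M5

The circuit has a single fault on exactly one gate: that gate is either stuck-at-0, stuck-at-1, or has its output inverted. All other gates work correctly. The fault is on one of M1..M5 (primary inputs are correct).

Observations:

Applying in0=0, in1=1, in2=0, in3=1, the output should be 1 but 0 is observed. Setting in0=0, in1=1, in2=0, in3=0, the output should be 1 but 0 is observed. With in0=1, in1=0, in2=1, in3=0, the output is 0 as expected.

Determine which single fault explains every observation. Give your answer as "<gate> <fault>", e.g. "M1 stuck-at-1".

M5 stuck-at-0

Fault-free values for test 1 (in0=0, in1=1, in2=0, in3=1): M1=1, M2=1, M3=0, M4=1, M5=1, giving Y=1. Observed 0.
Test 1: faults giving observed 0 are {M4 stuck-at-0, M4 inverted output, M5 stuck-at-0, M5 inverted output}.
Test 2 (in0=0, in1=1, in2=0, in3=0): fault-free M1=0, M2=0, M3=1, M4=0, M5=1 → 1; observed 0. Eliminates M4 stuck-at-0, M4 inverted output.
Test 3 (in0=1, in1=0, in2=1, in3=0): fault-free M1=0, M2=1, M3=0, M4=0, M5=0 → 0; observed 0. Eliminates M5 inverted output.
Only M5 stuck-at-0 is consistent with every test.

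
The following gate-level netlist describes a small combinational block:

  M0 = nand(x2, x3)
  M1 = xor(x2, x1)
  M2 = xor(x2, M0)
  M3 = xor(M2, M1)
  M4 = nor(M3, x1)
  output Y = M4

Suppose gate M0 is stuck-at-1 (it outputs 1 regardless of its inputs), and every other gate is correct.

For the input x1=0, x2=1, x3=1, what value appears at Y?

0

Propagate with M0 forced: M0=1 [stuck-at-1], M1=1, M2=0, M3=1, M4=0.
So Y = 0. (Without the fault it would be 1.)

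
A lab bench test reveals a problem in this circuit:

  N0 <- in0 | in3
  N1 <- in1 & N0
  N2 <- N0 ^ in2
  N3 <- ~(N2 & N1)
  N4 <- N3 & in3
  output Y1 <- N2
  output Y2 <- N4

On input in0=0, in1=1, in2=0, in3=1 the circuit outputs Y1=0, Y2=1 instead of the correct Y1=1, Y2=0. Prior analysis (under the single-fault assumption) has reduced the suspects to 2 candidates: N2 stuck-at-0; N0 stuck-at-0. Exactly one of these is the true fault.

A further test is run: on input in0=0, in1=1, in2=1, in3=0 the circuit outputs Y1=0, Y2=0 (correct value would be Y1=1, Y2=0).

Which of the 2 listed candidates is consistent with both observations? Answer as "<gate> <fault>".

N2 stuck-at-0

Evaluate each candidate on input in0=0, in1=1, in2=1, in3=0:
  N2 stuck-at-0: N0=0, N1=0, N2=0 [stuck-at-0], N3=1, N4=0 → Y1=0, Y2=0 — matches
  N0 stuck-at-0: N0=0 [stuck-at-0], N1=0, N2=1, N3=1, N4=0 → Y1=1, Y2=0 — eliminated
Only N2 stuck-at-0 reproduces the observed Y1=0, Y2=0.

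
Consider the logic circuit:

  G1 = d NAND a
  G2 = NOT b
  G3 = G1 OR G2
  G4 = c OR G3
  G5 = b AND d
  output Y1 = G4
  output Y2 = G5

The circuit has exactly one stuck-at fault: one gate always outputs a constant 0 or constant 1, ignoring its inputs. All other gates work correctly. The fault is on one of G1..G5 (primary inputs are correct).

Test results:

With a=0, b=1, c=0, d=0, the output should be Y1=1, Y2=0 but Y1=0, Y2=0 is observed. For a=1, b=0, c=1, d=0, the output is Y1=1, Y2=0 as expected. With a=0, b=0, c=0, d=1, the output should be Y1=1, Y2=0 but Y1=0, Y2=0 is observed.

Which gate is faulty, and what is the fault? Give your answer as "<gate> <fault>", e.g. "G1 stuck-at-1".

Fault-free values for test 1 (a=0, b=1, c=0, d=0): G1=1, G2=0, G3=1, G4=1, G5=0, giving Y1=1, Y2=0. Observed Y1=0, Y2=0.
Test 1: faults giving observed Y1=0, Y2=0 are {G1 stuck-at-0, G3 stuck-at-0, G4 stuck-at-0}.
Test 2 (a=1, b=0, c=1, d=0): fault-free G1=1, G2=1, G3=1, G4=1, G5=0 → Y1=1, Y2=0; observed Y1=1, Y2=0. Eliminates G4 stuck-at-0.
Test 3 (a=0, b=0, c=0, d=1): fault-free G1=1, G2=1, G3=1, G4=1, G5=0 → Y1=1, Y2=0; observed Y1=0, Y2=0. Eliminates G1 stuck-at-0.
Only G3 stuck-at-0 is consistent with every test.

G3 stuck-at-0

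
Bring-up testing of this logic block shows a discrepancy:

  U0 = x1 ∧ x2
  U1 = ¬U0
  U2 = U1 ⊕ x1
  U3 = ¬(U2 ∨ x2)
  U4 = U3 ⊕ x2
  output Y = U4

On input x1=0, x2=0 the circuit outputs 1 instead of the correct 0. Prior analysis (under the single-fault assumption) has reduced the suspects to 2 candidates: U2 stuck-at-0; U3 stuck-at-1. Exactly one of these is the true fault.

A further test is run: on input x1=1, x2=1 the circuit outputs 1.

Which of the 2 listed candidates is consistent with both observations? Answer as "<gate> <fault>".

Evaluate each candidate on input x1=1, x2=1:
  U2 stuck-at-0: U0=1, U1=0, U2=0 [stuck-at-0], U3=0, U4=1 → 1 — matches
  U3 stuck-at-1: U0=1, U1=0, U2=1, U3=1 [stuck-at-1], U4=0 → 0 — eliminated
Only U2 stuck-at-0 reproduces the observed 1.

U2 stuck-at-0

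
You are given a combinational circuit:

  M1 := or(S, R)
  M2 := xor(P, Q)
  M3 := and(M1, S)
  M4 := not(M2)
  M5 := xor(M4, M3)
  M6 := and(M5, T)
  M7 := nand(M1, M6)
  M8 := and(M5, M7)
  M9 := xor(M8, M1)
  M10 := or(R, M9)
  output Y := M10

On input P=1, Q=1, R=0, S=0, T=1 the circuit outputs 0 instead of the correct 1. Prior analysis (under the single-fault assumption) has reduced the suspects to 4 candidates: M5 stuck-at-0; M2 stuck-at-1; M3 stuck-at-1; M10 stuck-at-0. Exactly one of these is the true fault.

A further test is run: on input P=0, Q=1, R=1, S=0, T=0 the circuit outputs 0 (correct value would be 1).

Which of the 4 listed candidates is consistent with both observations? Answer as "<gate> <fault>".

M10 stuck-at-0

Evaluate each candidate on input P=0, Q=1, R=1, S=0, T=0:
  M5 stuck-at-0: M1=1, M2=1, M3=0, M4=0, M5=0 [stuck-at-0], M6=0, M7=1, M8=0, M9=1, M10=1 → 1 — eliminated
  M2 stuck-at-1: M1=1, M2=1 [stuck-at-1], M3=0, M4=0, M5=0, M6=0, M7=1, M8=0, M9=1, M10=1 → 1 — eliminated
  M3 stuck-at-1: M1=1, M2=1, M3=1 [stuck-at-1], M4=0, M5=1, M6=0, M7=1, M8=1, M9=0, M10=1 → 1 — eliminated
  M10 stuck-at-0: M1=1, M2=1, M3=0, M4=0, M5=0, M6=0, M7=1, M8=0, M9=1, M10=0 [stuck-at-0] → 0 — matches
Only M10 stuck-at-0 reproduces the observed 0.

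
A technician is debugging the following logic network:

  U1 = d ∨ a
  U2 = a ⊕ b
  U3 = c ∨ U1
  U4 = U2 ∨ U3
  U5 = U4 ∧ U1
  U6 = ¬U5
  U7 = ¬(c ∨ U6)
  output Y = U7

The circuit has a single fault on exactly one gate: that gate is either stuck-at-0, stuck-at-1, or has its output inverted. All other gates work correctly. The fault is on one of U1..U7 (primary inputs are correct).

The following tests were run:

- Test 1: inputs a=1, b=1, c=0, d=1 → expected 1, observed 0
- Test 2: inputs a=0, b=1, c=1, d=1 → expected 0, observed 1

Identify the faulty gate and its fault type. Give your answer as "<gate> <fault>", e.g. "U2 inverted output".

Fault-free values for test 1 (a=1, b=1, c=0, d=1): U1=1, U2=0, U3=1, U4=1, U5=1, U6=0, U7=1, giving Y=1. Observed 0.
Test 1: faults giving observed 0 are {U1 stuck-at-0, U1 inverted output, U3 stuck-at-0, U3 inverted output, U4 stuck-at-0, U4 inverted output, U5 stuck-at-0, U5 inverted output, U6 stuck-at-1, U6 inverted output, U7 stuck-at-0, U7 inverted output}.
Test 2 (a=0, b=1, c=1, d=1): fault-free U1=1, U2=1, U3=1, U4=1, U5=1, U6=0, U7=0 → 0; observed 1. Eliminates U1 stuck-at-0, U1 inverted output, U3 stuck-at-0, U3 inverted output, U4 stuck-at-0, U4 inverted output, U5 stuck-at-0, U5 inverted output, U6 stuck-at-1, U6 inverted output, U7 stuck-at-0.
Only U7 inverted output is consistent with every test.

U7 inverted output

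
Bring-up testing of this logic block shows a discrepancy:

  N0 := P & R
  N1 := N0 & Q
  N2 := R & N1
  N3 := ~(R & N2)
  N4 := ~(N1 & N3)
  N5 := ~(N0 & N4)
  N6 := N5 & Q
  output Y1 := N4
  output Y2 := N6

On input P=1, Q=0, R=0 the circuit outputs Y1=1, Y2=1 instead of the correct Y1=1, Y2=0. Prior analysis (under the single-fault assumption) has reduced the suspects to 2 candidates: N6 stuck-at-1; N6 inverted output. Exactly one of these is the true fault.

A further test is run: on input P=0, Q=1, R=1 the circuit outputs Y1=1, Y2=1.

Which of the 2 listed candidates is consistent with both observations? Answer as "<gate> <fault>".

N6 stuck-at-1

Evaluate each candidate on input P=0, Q=1, R=1:
  N6 stuck-at-1: N0=0, N1=0, N2=0, N3=1, N4=1, N5=1, N6=1 [stuck-at-1] → Y1=1, Y2=1 — matches
  N6 inverted output: N0=0, N1=0, N2=0, N3=1, N4=1, N5=1, N6=0 [inverted output] → Y1=1, Y2=0 — eliminated
Only N6 stuck-at-1 reproduces the observed Y1=1, Y2=1.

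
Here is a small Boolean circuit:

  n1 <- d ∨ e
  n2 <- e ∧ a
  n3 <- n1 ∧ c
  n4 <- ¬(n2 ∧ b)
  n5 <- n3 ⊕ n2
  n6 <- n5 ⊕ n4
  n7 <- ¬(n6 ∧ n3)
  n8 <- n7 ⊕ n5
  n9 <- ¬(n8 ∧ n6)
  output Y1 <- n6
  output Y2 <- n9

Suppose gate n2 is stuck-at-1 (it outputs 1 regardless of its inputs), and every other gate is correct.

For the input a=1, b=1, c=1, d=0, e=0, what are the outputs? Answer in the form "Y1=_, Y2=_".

Y1=1, Y2=1

Propagate with n2 forced: n1=0, n2=1 [stuck-at-1], n3=0, n4=0, n5=1, n6=1, n7=1, n8=0, n9=1.
So the outputs are Y1=1, Y2=1. (Without the fault they would be Y1=1, Y2=0.)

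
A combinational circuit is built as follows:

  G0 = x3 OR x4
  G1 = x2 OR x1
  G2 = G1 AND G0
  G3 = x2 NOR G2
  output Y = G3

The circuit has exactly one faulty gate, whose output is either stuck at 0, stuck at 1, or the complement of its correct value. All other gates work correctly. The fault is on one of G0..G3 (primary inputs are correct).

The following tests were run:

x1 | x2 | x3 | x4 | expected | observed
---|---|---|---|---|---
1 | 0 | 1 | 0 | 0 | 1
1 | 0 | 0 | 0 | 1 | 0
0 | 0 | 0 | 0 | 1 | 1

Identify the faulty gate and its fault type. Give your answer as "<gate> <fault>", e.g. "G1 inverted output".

Fault-free values for test 1 (x1=1, x2=0, x3=1, x4=0): G0=1, G1=1, G2=1, G3=0, giving Y=0. Observed 1.
Test 1: faults giving observed 1 are {G0 stuck-at-0, G0 inverted output, G1 stuck-at-0, G1 inverted output, G2 stuck-at-0, G2 inverted output, G3 stuck-at-1, G3 inverted output}.
Test 2 (x1=1, x2=0, x3=0, x4=0): fault-free G0=0, G1=1, G2=0, G3=1 → 1; observed 0. Eliminates G0 stuck-at-0, G1 stuck-at-0, G1 inverted output, G2 stuck-at-0, G3 stuck-at-1.
Test 3 (x1=0, x2=0, x3=0, x4=0): fault-free G0=0, G1=0, G2=0, G3=1 → 1; observed 1. Eliminates G2 inverted output, G3 inverted output.
Only G0 inverted output is consistent with every test.

G0 inverted output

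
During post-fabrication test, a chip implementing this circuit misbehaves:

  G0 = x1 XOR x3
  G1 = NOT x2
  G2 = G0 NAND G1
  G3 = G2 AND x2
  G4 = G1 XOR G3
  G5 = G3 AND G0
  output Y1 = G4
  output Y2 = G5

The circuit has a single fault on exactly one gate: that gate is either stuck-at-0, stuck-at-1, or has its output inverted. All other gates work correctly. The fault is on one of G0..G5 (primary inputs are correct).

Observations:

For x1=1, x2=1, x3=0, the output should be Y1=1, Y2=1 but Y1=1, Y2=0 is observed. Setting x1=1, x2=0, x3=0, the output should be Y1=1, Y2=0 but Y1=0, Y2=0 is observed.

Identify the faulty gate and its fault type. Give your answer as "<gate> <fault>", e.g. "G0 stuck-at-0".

Fault-free values for test 1 (x1=1, x2=1, x3=0): G0=1, G1=0, G2=1, G3=1, G4=1, G5=1, giving Y1=1, Y2=1. Observed Y1=1, Y2=0.
Test 1: faults giving observed Y1=1, Y2=0 are {G0 stuck-at-0, G0 inverted output, G1 stuck-at-1, G1 inverted output, G5 stuck-at-0, G5 inverted output}.
Test 2 (x1=1, x2=0, x3=0): fault-free G0=1, G1=1, G2=0, G3=0, G4=1, G5=0 → Y1=1, Y2=0; observed Y1=0, Y2=0. Eliminates G0 stuck-at-0, G0 inverted output, G1 stuck-at-1, G5 stuck-at-0, G5 inverted output.
Only G1 inverted output is consistent with every test.

G1 inverted output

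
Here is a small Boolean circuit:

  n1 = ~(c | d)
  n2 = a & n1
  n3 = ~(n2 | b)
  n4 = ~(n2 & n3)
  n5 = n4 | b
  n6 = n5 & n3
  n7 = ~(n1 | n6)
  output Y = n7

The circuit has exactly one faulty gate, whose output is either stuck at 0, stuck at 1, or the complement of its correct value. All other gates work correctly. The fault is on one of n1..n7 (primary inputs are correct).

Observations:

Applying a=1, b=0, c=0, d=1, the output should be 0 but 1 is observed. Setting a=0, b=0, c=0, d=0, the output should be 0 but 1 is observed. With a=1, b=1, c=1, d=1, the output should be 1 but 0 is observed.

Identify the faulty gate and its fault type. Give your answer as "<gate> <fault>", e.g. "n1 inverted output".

n7 inverted output

Fault-free values for test 1 (a=1, b=0, c=0, d=1): n1=0, n2=0, n3=1, n4=1, n5=1, n6=1, n7=0, giving Y=0. Observed 1.
Test 1: faults giving observed 1 are {n2 stuck-at-1, n2 inverted output, n3 stuck-at-0, n3 inverted output, n4 stuck-at-0, n4 inverted output, n5 stuck-at-0, n5 inverted output, n6 stuck-at-0, n6 inverted output, n7 stuck-at-1, n7 inverted output}.
Test 2 (a=0, b=0, c=0, d=0): fault-free n1=1, n2=0, n3=1, n4=1, n5=1, n6=1, n7=0 → 0; observed 1. Eliminates n2 stuck-at-1, n2 inverted output, n3 stuck-at-0, n3 inverted output, n4 stuck-at-0, n4 inverted output, n5 stuck-at-0, n5 inverted output, n6 stuck-at-0, n6 inverted output.
Test 3 (a=1, b=1, c=1, d=1): fault-free n1=0, n2=0, n3=0, n4=1, n5=1, n6=0, n7=1 → 1; observed 0. Eliminates n7 stuck-at-1.
Only n7 inverted output is consistent with every test.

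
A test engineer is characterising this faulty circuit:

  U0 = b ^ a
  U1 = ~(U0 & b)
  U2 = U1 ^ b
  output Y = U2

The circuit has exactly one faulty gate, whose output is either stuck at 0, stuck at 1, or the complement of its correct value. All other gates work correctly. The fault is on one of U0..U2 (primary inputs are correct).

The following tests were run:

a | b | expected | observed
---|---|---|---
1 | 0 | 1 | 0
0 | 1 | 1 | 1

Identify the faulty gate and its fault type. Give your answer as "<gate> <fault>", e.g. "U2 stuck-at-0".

Fault-free values for test 1 (a=1, b=0): U0=1, U1=1, U2=1, giving Y=1. Observed 0.
Test 1: faults giving observed 0 are {U1 stuck-at-0, U1 inverted output, U2 stuck-at-0, U2 inverted output}.
Test 2 (a=0, b=1): fault-free U0=1, U1=0, U2=1 → 1; observed 1. Eliminates U1 inverted output, U2 stuck-at-0, U2 inverted output.
Only U1 stuck-at-0 is consistent with every test.

U1 stuck-at-0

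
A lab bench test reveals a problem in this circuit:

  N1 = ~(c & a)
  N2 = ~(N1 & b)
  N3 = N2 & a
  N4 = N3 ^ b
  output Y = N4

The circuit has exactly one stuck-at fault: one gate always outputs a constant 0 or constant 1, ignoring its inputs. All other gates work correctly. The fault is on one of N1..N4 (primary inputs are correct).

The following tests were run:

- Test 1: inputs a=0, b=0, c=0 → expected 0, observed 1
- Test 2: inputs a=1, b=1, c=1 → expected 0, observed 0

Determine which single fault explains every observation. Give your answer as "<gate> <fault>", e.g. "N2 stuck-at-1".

N3 stuck-at-1

Fault-free values for test 1 (a=0, b=0, c=0): N1=1, N2=1, N3=0, N4=0, giving Y=0. Observed 1.
Test 1: faults giving observed 1 are {N3 stuck-at-1, N4 stuck-at-1}.
Test 2 (a=1, b=1, c=1): fault-free N1=0, N2=1, N3=1, N4=0 → 0; observed 0. Eliminates N4 stuck-at-1.
Only N3 stuck-at-1 is consistent with every test.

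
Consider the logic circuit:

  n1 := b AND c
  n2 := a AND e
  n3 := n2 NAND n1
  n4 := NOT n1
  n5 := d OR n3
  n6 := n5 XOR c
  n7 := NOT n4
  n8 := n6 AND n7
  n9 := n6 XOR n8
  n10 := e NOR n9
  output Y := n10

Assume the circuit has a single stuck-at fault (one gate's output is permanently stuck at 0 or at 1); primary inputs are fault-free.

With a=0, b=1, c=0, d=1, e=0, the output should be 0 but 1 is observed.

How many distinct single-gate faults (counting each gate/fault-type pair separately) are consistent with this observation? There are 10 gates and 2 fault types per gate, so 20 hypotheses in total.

Fault-free: n1=0, n2=0, n3=1, n4=1, n5=1, n6=1, n7=0, n8=0, n9=1, n10=0 → 0. Observed 1.
  n1: stuck-at-1 ✓; others ✗
  n2: none of the 2 fault types match ✗
  n3: none of the 2 fault types match ✗
  n4: stuck-at-0 ✓; others ✗
  n5: stuck-at-0 ✓; others ✗
  n6: stuck-at-0 ✓; others ✗
  n7: stuck-at-1 ✓; others ✗
  n8: stuck-at-1 ✓; others ✗
  n9: stuck-at-0 ✓; others ✗
  n10: stuck-at-1 ✓; others ✗
Consistent faults: {n1 stuck-at-1, n4 stuck-at-0, n5 stuck-at-0, n6 stuck-at-0, n7 stuck-at-1, n8 stuck-at-1, n9 stuck-at-0, n10 stuck-at-1} — 8 in all.

8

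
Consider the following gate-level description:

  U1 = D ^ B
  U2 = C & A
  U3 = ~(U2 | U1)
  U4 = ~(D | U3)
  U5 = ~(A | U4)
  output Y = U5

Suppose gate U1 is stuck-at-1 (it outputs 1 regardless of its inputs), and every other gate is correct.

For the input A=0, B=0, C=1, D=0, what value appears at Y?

Propagate with U1 forced: U1=1 [stuck-at-1], U2=0, U3=0, U4=1, U5=0.
So Y = 0. (Without the fault it would be 1.)

0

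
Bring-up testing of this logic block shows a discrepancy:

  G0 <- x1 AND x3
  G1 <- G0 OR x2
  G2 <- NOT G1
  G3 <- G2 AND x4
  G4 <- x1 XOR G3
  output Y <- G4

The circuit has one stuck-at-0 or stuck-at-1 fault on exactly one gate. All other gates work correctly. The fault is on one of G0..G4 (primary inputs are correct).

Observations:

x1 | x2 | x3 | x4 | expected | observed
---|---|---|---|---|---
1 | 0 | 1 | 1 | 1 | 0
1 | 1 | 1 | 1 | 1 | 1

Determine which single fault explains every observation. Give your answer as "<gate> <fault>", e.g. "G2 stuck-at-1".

G0 stuck-at-0

Fault-free values for test 1 (x1=1, x2=0, x3=1, x4=1): G0=1, G1=1, G2=0, G3=0, G4=1, giving Y=1. Observed 0.
Test 1: faults giving observed 0 are {G0 stuck-at-0, G1 stuck-at-0, G2 stuck-at-1, G3 stuck-at-1, G4 stuck-at-0}.
Test 2 (x1=1, x2=1, x3=1, x4=1): fault-free G0=1, G1=1, G2=0, G3=0, G4=1 → 1; observed 1. Eliminates G1 stuck-at-0, G2 stuck-at-1, G3 stuck-at-1, G4 stuck-at-0.
Only G0 stuck-at-0 is consistent with every test.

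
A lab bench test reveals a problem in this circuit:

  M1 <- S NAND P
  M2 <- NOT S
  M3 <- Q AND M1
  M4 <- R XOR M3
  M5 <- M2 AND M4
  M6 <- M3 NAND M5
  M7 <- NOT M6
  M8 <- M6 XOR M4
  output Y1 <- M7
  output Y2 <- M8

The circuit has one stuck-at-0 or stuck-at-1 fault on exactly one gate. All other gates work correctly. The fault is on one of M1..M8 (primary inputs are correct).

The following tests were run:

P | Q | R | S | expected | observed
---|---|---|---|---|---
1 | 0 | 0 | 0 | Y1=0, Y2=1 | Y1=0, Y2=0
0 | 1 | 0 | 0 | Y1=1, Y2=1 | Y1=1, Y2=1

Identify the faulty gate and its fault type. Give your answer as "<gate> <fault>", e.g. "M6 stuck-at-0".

M4 stuck-at-1

Fault-free values for test 1 (P=1, Q=0, R=0, S=0): M1=1, M2=1, M3=0, M4=0, M5=0, M6=1, M7=0, M8=1, giving Y1=0, Y2=1. Observed Y1=0, Y2=0.
Test 1: faults giving observed Y1=0, Y2=0 are {M4 stuck-at-1, M8 stuck-at-0}.
Test 2 (P=0, Q=1, R=0, S=0): fault-free M1=1, M2=1, M3=1, M4=1, M5=1, M6=0, M7=1, M8=1 → Y1=1, Y2=1; observed Y1=1, Y2=1. Eliminates M8 stuck-at-0.
Only M4 stuck-at-1 is consistent with every test.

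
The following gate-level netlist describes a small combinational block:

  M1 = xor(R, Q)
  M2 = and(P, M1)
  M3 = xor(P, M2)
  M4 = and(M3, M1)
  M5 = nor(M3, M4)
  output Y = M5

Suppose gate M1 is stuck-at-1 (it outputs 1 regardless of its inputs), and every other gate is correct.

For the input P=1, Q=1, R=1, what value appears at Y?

Propagate with M1 forced: M1=1 [stuck-at-1], M2=1, M3=0, M4=0, M5=1.
So Y = 1. (Without the fault it would be 0.)

1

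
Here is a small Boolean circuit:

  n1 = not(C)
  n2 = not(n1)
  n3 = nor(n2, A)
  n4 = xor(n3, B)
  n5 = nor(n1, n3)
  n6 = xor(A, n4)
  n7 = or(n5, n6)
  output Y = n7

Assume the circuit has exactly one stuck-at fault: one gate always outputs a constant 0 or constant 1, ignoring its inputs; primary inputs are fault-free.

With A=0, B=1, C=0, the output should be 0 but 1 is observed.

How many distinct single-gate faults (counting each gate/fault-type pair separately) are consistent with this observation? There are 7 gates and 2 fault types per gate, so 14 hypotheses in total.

Fault-free: n1=1, n2=0, n3=1, n4=0, n5=0, n6=0, n7=0 → 0. Observed 1.
  n1 stuck-at-0: output 1 ✓
  n1 stuck-at-1: output 0 ✗
  n2 stuck-at-0: output 0 ✗
  n2 stuck-at-1: output 1 ✓
  n3 stuck-at-0: output 1 ✓
  n3 stuck-at-1: output 0 ✗
  n4 stuck-at-0: output 0 ✗
  n4 stuck-at-1: output 1 ✓
  n5 stuck-at-0: output 0 ✗
  n5 stuck-at-1: output 1 ✓
  n6 stuck-at-0: output 0 ✗
  n6 stuck-at-1: output 1 ✓
  n7 stuck-at-0: output 0 ✗
  n7 stuck-at-1: output 1 ✓
Consistent faults: {n1 stuck-at-0, n2 stuck-at-1, n3 stuck-at-0, n4 stuck-at-1, n5 stuck-at-1, n6 stuck-at-1, n7 stuck-at-1} — 7 in all.

7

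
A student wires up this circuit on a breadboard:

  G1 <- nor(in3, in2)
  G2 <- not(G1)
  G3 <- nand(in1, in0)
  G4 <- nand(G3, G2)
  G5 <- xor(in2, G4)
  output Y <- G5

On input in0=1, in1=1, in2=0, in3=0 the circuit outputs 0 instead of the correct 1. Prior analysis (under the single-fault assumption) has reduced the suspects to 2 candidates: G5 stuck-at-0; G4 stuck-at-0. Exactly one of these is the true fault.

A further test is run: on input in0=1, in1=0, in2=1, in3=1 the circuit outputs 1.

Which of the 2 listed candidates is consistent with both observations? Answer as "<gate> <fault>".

G4 stuck-at-0

Evaluate each candidate on input in0=1, in1=0, in2=1, in3=1:
  G5 stuck-at-0: G1=0, G2=1, G3=1, G4=0, G5=0 [stuck-at-0] → 0 — eliminated
  G4 stuck-at-0: G1=0, G2=1, G3=1, G4=0 [stuck-at-0], G5=1 → 1 — matches
Only G4 stuck-at-0 reproduces the observed 1.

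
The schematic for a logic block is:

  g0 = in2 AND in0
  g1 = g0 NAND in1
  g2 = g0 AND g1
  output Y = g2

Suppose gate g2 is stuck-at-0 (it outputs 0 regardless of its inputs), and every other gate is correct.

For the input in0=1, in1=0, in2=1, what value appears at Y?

0

Propagate with g2 forced: g0=1, g1=1, g2=0 [stuck-at-0].
So Y = 0. (Without the fault it would be 1.)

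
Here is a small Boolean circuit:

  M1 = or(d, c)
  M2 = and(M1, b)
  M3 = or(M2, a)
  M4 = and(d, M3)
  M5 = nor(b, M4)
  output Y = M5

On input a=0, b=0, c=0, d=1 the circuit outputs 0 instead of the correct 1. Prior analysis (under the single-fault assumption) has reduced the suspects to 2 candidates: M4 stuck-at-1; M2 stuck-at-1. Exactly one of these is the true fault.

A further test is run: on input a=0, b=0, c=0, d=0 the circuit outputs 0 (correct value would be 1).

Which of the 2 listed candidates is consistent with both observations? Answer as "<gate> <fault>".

Evaluate each candidate on input a=0, b=0, c=0, d=0:
  M4 stuck-at-1: M1=0, M2=0, M3=0, M4=1 [stuck-at-1], M5=0 → 0 — matches
  M2 stuck-at-1: M1=0, M2=1 [stuck-at-1], M3=1, M4=0, M5=1 → 1 — eliminated
Only M4 stuck-at-1 reproduces the observed 0.

M4 stuck-at-1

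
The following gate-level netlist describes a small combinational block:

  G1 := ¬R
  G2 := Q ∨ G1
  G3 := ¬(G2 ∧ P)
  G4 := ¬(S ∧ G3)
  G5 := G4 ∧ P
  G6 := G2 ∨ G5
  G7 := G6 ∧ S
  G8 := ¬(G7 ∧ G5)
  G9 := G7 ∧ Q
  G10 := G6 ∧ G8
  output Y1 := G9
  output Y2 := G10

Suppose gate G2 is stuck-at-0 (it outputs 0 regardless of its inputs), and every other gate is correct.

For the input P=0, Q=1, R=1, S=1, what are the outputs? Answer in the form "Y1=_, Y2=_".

Y1=0, Y2=0

Propagate with G2 forced: G1=0, G2=0 [stuck-at-0], G3=1, G4=0, G5=0, G6=0, G7=0, G8=1, G9=0, G10=0.
So the outputs are Y1=0, Y2=0. (Without the fault they would be Y1=1, Y2=1.)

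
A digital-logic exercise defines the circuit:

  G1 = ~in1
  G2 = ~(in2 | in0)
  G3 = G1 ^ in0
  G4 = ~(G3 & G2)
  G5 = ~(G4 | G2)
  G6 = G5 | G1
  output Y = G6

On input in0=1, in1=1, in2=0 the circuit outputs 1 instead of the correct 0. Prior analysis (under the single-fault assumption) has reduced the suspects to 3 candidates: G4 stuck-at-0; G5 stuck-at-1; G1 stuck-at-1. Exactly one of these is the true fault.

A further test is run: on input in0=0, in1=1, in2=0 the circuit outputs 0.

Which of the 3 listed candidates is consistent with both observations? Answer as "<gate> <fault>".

Evaluate each candidate on input in0=0, in1=1, in2=0:
  G4 stuck-at-0: G1=0, G2=1, G3=0, G4=0 [stuck-at-0], G5=0, G6=0 → 0 — matches
  G5 stuck-at-1: G1=0, G2=1, G3=0, G4=1, G5=1 [stuck-at-1], G6=1 → 1 — eliminated
  G1 stuck-at-1: G1=1 [stuck-at-1], G2=1, G3=1, G4=0, G5=0, G6=1 → 1 — eliminated
Only G4 stuck-at-0 reproduces the observed 0.

G4 stuck-at-0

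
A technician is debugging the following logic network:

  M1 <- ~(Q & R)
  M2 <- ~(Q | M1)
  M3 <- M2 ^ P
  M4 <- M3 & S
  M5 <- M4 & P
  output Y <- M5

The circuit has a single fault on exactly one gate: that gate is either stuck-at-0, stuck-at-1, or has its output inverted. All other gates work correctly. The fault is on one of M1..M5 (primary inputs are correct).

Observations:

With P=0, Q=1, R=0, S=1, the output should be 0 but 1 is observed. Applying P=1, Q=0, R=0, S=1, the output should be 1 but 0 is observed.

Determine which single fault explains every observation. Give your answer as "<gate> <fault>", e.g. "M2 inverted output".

Fault-free values for test 1 (P=0, Q=1, R=0, S=1): M1=1, M2=0, M3=0, M4=0, M5=0, giving Y=0. Observed 1.
Test 1: faults giving observed 1 are {M5 stuck-at-1, M5 inverted output}.
Test 2 (P=1, Q=0, R=0, S=1): fault-free M1=1, M2=0, M3=1, M4=1, M5=1 → 1; observed 0. Eliminates M5 stuck-at-1.
Only M5 inverted output is consistent with every test.

M5 inverted output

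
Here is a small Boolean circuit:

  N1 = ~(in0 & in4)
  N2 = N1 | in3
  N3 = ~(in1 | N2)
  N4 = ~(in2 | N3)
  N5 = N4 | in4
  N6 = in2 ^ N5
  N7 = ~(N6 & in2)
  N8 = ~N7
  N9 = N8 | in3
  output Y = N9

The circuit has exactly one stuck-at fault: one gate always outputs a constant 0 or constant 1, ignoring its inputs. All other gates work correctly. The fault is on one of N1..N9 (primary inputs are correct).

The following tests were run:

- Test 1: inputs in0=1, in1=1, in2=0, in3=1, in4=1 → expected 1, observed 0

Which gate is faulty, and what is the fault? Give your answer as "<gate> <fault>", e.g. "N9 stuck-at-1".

N9 stuck-at-0

Fault-free values for test 1 (in0=1, in1=1, in2=0, in3=1, in4=1): N1=0, N2=1, N3=0, N4=1, N5=1, N6=1, N7=1, N8=0, N9=1, giving Y=1. Observed 0.
Test 1: faults giving observed 0 are {N9 stuck-at-0}.
Only N9 stuck-at-0 is consistent with every test.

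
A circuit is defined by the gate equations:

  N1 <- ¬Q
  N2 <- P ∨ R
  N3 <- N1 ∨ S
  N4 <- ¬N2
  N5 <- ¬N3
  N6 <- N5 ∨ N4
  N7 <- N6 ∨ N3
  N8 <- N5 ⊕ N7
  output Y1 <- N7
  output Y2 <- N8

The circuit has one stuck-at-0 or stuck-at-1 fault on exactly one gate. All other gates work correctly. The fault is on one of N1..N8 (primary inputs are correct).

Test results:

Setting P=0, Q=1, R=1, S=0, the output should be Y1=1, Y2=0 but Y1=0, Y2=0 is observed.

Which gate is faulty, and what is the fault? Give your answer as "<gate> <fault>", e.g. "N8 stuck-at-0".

Fault-free values for test 1 (P=0, Q=1, R=1, S=0): N1=0, N2=1, N3=0, N4=0, N5=1, N6=1, N7=1, N8=0, giving Y1=1, Y2=0. Observed Y1=0, Y2=0.
Test 1: faults giving observed Y1=0, Y2=0 are {N5 stuck-at-0}.
Only N5 stuck-at-0 is consistent with every test.

N5 stuck-at-0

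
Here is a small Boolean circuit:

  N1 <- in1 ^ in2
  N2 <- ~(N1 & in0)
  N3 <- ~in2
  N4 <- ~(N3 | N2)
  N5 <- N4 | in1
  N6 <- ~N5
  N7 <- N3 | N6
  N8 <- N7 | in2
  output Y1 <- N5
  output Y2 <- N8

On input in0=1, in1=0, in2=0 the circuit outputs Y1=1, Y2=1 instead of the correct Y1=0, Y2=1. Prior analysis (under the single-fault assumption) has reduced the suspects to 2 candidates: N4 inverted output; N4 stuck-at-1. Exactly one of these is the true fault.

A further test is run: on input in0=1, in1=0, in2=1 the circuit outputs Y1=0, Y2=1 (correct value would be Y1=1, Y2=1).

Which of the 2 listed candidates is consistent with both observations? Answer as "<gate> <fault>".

Evaluate each candidate on input in0=1, in1=0, in2=1:
  N4 inverted output: N1=1, N2=0, N3=0, N4=0 [inverted output], N5=0, N6=1, N7=1, N8=1 → Y1=0, Y2=1 — matches
  N4 stuck-at-1: N1=1, N2=0, N3=0, N4=1 [stuck-at-1], N5=1, N6=0, N7=0, N8=1 → Y1=1, Y2=1 — eliminated
Only N4 inverted output reproduces the observed Y1=0, Y2=1.

N4 inverted output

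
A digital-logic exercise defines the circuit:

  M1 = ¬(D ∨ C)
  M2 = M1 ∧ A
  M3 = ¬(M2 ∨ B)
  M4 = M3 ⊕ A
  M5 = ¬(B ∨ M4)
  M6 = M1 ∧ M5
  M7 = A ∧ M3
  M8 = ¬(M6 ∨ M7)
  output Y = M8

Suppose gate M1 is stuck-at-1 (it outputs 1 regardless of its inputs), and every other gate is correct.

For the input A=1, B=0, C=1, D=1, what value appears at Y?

1

Propagate with M1 forced: M1=1 [stuck-at-1], M2=1, M3=0, M4=1, M5=0, M6=0, M7=0, M8=1.
So Y = 1. (Without the fault it would be 0.)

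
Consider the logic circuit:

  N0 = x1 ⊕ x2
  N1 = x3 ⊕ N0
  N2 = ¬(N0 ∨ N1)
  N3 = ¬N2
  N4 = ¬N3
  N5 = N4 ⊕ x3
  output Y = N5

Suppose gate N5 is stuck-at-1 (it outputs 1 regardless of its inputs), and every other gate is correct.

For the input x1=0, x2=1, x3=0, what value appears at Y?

1

Propagate with N5 forced: N0=1, N1=1, N2=0, N3=1, N4=0, N5=1 [stuck-at-1].
So Y = 1. (Without the fault it would be 0.)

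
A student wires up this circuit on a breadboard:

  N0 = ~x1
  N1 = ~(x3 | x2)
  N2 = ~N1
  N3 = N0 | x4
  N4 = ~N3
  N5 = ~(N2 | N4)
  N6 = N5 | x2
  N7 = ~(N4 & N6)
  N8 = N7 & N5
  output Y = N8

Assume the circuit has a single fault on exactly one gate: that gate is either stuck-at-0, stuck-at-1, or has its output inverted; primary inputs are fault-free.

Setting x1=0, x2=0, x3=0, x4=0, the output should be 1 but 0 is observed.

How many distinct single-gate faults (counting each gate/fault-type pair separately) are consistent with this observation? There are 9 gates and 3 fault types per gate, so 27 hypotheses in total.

Fault-free: N0=1, N1=1, N2=0, N3=1, N4=0, N5=1, N6=1, N7=1, N8=1 → 1. Observed 0.
  N0: stuck-at-0, inverted output ✓; others ✗
  N1: stuck-at-0, inverted output ✓; others ✗
  N2: stuck-at-1, inverted output ✓; others ✗
  N3: stuck-at-0, inverted output ✓; others ✗
  N4: stuck-at-1, inverted output ✓; others ✗
  N5: stuck-at-0, inverted output ✓; others ✗
  N6: none of the 3 fault types match ✗
  N7: stuck-at-0, inverted output ✓; others ✗
  N8: stuck-at-0, inverted output ✓; others ✗
Consistent faults: {N0 stuck-at-0, N0 inverted output, N1 stuck-at-0, N1 inverted output, N2 stuck-at-1, N2 inverted output, N3 stuck-at-0, N3 inverted output, N4 stuck-at-1, N4 inverted output, N5 stuck-at-0, N5 inverted output, N7 stuck-at-0, N7 inverted output, N8 stuck-at-0, N8 inverted output} — 16 in all.

16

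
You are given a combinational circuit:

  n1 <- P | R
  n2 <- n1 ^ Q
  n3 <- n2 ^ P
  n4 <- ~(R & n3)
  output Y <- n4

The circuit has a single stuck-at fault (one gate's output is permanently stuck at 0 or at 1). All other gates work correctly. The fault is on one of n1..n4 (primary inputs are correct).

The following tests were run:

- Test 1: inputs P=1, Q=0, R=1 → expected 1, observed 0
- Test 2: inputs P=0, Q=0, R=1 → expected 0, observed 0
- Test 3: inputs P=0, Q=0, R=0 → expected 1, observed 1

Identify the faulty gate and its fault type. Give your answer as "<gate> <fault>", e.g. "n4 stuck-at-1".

n3 stuck-at-1

Fault-free values for test 1 (P=1, Q=0, R=1): n1=1, n2=1, n3=0, n4=1, giving Y=1. Observed 0.
Test 1: faults giving observed 0 are {n1 stuck-at-0, n2 stuck-at-0, n3 stuck-at-1, n4 stuck-at-0}.
Test 2 (P=0, Q=0, R=1): fault-free n1=1, n2=1, n3=1, n4=0 → 0; observed 0. Eliminates n1 stuck-at-0, n2 stuck-at-0.
Test 3 (P=0, Q=0, R=0): fault-free n1=0, n2=0, n3=0, n4=1 → 1; observed 1. Eliminates n4 stuck-at-0.
Only n3 stuck-at-1 is consistent with every test.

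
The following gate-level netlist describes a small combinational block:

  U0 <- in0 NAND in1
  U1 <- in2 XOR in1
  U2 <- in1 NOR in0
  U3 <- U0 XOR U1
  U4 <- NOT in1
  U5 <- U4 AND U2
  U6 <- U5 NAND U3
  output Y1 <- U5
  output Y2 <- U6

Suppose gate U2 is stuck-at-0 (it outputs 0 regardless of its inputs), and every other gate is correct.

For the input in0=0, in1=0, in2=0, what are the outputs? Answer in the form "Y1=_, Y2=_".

Propagate with U2 forced: U0=1, U1=0, U2=0 [stuck-at-0], U3=1, U4=1, U5=0, U6=1.
So the outputs are Y1=0, Y2=1. (Without the fault they would be Y1=1, Y2=0.)

Y1=0, Y2=1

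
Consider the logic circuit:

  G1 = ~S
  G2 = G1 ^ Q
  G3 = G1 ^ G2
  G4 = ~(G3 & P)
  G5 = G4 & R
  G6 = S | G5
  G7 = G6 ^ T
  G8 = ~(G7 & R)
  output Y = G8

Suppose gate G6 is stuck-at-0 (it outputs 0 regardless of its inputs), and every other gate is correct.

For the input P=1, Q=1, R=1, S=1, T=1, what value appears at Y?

Propagate with G6 forced: G1=0, G2=1, G3=1, G4=0, G5=0, G6=0 [stuck-at-0], G7=1, G8=0.
So Y = 0. (Without the fault it would be 1.)

0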